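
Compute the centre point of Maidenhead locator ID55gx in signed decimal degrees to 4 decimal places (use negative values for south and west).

-54.0208, -9.4583

Field I=8, D=3: +8·20° lon, +3·10° lat → SW at lon -20°, lat -60°.
Square 5, 5: +5·2° lon, +5·1° lat → SW at lon -10°, lat -55°.
Subsquare g=6, x=23: +6·0.0833333° lon, +23·0.0416667° lat → SW at lon -9.5°, lat -54.0417°.
Cell spans 0.0833333° lon × 0.0416667° lat. Centre is SW corner plus half of each.
latitude -54.0208, longitude -9.4583.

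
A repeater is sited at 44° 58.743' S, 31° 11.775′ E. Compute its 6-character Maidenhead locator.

Shift to the Maidenhead origin (180°W, 90°S): lon 211.1962, lat 45.0209.
Field: 211.1962/20 → 10 → K, 45.0209/10 → 4 → E; chars KE.
Square: 11.1962/2 → 5, 5.0209/1 → 5; chars 55.
Subsquare: 1.1962/0.0833333 → 14 → o, 0.0209/0.0416667 → 0 → a; chars oa.

KE55oa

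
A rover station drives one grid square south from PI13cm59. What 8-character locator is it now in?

Latitude extended square 9; −1 → 8.
The longitude characters are unchanged.

PI13cm58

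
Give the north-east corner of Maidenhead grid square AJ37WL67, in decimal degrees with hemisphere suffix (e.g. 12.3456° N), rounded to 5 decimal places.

Field A=0, J=9: +0·20° lon, +9·10° lat → SW at lon -180°, lat 0°.
Square 3, 7: +3·2° lon, +7·1° lat → SW at lon -174°, lat 7°.
Subsquare w=22, l=11: +22·0.0833333° lon, +11·0.0416667° lat → SW at lon -172.167°, lat 7.45833°.
Extended square 6, 7: +6·0.00833333° lon, +7·0.00416667° lat → SW at lon -172.117°, lat 7.4875°.
Cell spans 0.00833333° lon × 0.00416667° lat. NE corner is SW corner plus one full cell.
latitude 7.49167° N, longitude 172.10833° W.

7.49167° N, 172.10833° W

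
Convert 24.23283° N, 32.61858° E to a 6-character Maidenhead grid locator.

KL64hf

Add 180° to longitude and 90° to latitude: 212.6186, 114.2328.
Field: lon ⌊212.6186/20⌋ = 10 → K; lat ⌊114.2328/10⌋ = 11 → L.
Square: lon ⌊12.6186/2⌋ = 6; lat ⌊4.2328/1⌋ = 4.
Subsquare: lon ⌊0.6186/0.0833333⌋ = 7 → h; lat ⌊0.2328/0.0416667⌋ = 5 → f.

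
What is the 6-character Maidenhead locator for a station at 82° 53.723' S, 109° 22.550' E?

OA47qc

Add 180° to longitude and 90° to latitude: 289.3758, 7.1046.
Field (20°×10°, letters A–R): 289.3758/20 → 14 → O, 7.1046/10 → 0 → A; chars OA.
Square (2°×1°, digits 0–9): 9.3758/2 → 4, 7.1046/1 → 7; chars 47.
Subsquare (5′×2.5′, letters a–x): 1.3758/0.0833333 → 16 → q, 0.1046/0.0416667 → 2 → c; chars qc.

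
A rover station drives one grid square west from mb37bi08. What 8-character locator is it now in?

MB37ai98

Longitude extended square 0; −1 → -1, wraps to 9, carry into subsquare.
Longitude subsquare b = 1; −1 → 0 = a.
The latitude characters are unchanged.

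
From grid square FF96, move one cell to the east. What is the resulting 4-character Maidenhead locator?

Longitude square 9; +1 → 10, wraps to 0, carry into field.
Longitude field F = 5; +1 → 6 = G.
The latitude characters are unchanged.

GF06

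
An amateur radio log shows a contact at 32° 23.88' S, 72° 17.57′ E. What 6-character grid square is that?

MF67do

Offset from 180°W / 90°S: lon 252.2928°, lat 57.6020°.
Field: 252.2928/20 → 12 → M, 57.6020/10 → 5 → F; chars MF.
Square: 12.2928/2 → 6, 7.6020/1 → 7; chars 67.
Subsquare: 0.2928/0.0833333 → 3 → d, 0.6020/0.0416667 → 14 → o; chars do.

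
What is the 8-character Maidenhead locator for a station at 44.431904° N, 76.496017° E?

MN84fk93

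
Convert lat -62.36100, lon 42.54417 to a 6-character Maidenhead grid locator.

LC17gp

Shift to the Maidenhead origin (180°W, 90°S): lon 222.5442, lat 27.6390.
Field (20°×10°, letters A–R): 222.5442/20 → 11 → L, 27.6390/10 → 2 → C; chars LC.
Square (2°×1°, digits 0–9): 2.5442/2 → 1, 7.6390/1 → 7; chars 17.
Subsquare (5′×2.5′, letters a–x): 0.5442/0.0833333 → 6 → g, 0.6390/0.0416667 → 15 → p; chars gp.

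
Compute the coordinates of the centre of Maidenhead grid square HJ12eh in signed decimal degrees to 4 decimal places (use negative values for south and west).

Field H=7, J=9: +7·20° lon, +9·10° lat → SW at lon -40°, lat 0°.
Square 1, 2: +1·2° lon, +2·1° lat → SW at lon -38°, lat 2°.
Subsquare e=4, h=7: +4·0.0833333° lon, +7·0.0416667° lat → SW at lon -37.6667°, lat 2.29167°.
Cell spans 0.0833333° lon × 0.0416667° lat. Centre is SW corner plus half of each.
latitude 2.3125, longitude -37.6250.

2.3125, -37.6250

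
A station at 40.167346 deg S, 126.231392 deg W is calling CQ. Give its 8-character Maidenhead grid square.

Add 180° to longitude and 90° to latitude: 53.76861, 49.83265.
Field: lon ⌊53.76861/20⌋ = 2 → C; lat ⌊49.83265/10⌋ = 4 → E.
Square: lon ⌊13.76861/2⌋ = 6; lat ⌊9.83265/1⌋ = 9.
Subsquare: lon ⌊1.76861/0.0833333⌋ = 21 → v; lat ⌊0.83265/0.0416667⌋ = 19 → t.
Extended square: lon ⌊0.01861/0.00833333⌋ = 2; lat ⌊0.04099/0.00416667⌋ = 9.

CE69vt29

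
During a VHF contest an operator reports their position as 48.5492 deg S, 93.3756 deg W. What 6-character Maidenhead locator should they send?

EE31hk

Add 180° to longitude and 90° to latitude: 86.6244, 41.4508.
Field: lon ⌊86.6244/20⌋ = 4 → E; lat ⌊41.4508/10⌋ = 4 → E.
Square: lon ⌊6.6244/2⌋ = 3; lat ⌊1.4508/1⌋ = 1.
Subsquare: lon ⌊0.6244/0.0833333⌋ = 7 → h; lat ⌊0.4508/0.0416667⌋ = 10 → k.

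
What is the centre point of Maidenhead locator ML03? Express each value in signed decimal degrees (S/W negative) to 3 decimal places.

Field M=12, L=11: +12·20° lon, +11·10° lat → SW at lon 60°, lat 20°.
Square 0, 3: +0·2° lon, +3·1° lat → SW at lon 60°, lat 23°.
Cell spans 2° lon × 1° lat. Centre is SW corner plus half of each.
latitude 23.500, longitude 61.000.

23.500, 61.000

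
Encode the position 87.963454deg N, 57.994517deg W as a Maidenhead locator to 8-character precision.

Add 180° to longitude and 90° to latitude: 122.00548, 177.96345.
Field: 122.00548/20 → 6 → G, 177.96345/10 → 17 → R; chars GR.
Square: 2.00548/2 → 1, 7.96345/1 → 7; chars 17.
Subsquare: 0.00548/0.0833333 → 0 → a, 0.96345/0.0416667 → 23 → x; chars ax.
Extended square: 0.00548/0.00833333 → 0, 0.00512/0.00416667 → 1; chars 01.

GR17ax01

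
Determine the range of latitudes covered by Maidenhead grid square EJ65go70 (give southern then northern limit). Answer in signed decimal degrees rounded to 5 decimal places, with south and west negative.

5.58333, 5.58750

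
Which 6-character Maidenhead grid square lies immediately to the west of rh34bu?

Longitude subsquare b = 1; −1 → 0 = a.
The latitude characters are unchanged.

RH34au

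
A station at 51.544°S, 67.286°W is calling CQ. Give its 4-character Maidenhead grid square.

FD68

Shift to the Maidenhead origin (180°W, 90°S): lon 112.71, lat 38.46.
Field: 112.71/20 → 5 → F, 38.46/10 → 3 → D; chars FD.
Square: 12.71/2 → 6, 8.46/1 → 8; chars 68.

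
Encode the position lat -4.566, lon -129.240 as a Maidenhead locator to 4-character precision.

CI55

Shift to the Maidenhead origin (180°W, 90°S): lon 50.76, lat 85.43.
Field: 50.76/20 → 2 → C, 85.43/10 → 8 → I; chars CI.
Square: 10.76/2 → 5, 5.43/1 → 5; chars 55.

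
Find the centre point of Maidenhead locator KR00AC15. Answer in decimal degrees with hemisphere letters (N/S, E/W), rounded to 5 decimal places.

Field K=10, R=17: +10·20° lon, +17·10° lat → SW at lon 20°, lat 80°.
Square 0, 0: +0·2° lon, +0·1° lat → SW at lon 20°, lat 80°.
Subsquare a=0, c=2: +0·0.0833333° lon, +2·0.0416667° lat → SW at lon 20°, lat 80.0833°.
Extended square 1, 5: +1·0.00833333° lon, +5·0.00416667° lat → SW at lon 20.0083°, lat 80.1042°.
Cell spans 0.00833333° lon × 0.00416667° lat. Centre is SW corner plus half of each.
latitude 80.10625° N, longitude 20.01250° E.

80.10625° N, 20.01250° E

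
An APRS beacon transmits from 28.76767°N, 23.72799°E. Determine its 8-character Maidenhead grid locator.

Add 180° to longitude and 90° to latitude: 203.72799, 118.76767.
Field: lon ⌊203.72799/20⌋ = 10 → K; lat ⌊118.76767/10⌋ = 11 → L.
Square: lon ⌊3.72799/2⌋ = 1; lat ⌊8.76767/1⌋ = 8.
Subsquare: lon ⌊1.72799/0.0833333⌋ = 20 → u; lat ⌊0.76767/0.0416667⌋ = 18 → s.
Extended square: lon ⌊0.06132/0.00833333⌋ = 7; lat ⌊0.01767/0.00416667⌋ = 4.

KL18us74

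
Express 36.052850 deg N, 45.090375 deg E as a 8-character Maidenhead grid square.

Offset from 180°W / 90°S: lon 225.09037°, lat 126.05285°.
Field (20°×10°, letters A–R): lon ⌊225.09037/20⌋ = 11 → L; lat ⌊126.05285/10⌋ = 12 → M.
Square (2°×1°, digits 0–9): lon ⌊5.09037/2⌋ = 2; lat ⌊6.05285/1⌋ = 6.
Subsquare (5′×2.5′, letters a–x): lon ⌊1.09037/0.0833333⌋ = 13 → n; lat ⌊0.05285/0.0416667⌋ = 1 → b.
Extended square (30″×15″, digits 0–9): lon ⌊0.00704/0.00833333⌋ = 0; lat ⌊0.01118/0.00416667⌋ = 2.

LM26nb02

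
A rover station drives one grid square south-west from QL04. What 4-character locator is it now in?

PL93

Longitude square 0; −1 → -1, wraps to 9, carry into field.
Longitude field Q = 16; −1 → 15 = P.
Latitude square 4; −1 → 3.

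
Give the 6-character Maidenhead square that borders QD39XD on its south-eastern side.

Longitude subsquare x = 23; +1 → 24, wraps to 0 = a, carry into square.
Longitude square 3; +1 → 4.
Latitude subsquare d = 3; −1 → 2 = c.

QD49ac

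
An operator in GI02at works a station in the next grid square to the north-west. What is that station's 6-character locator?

FI92xu

Longitude subsquare a = 0; −1 → -1, wraps to 23 = x, carry into square.
Longitude square 0; −1 → -1, wraps to 9, carry into field.
Longitude field G = 6; −1 → 5 = F.
Latitude subsquare t = 19; +1 → 20 = u.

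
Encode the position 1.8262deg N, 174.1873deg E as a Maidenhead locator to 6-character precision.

Add 180° to longitude and 90° to latitude: 354.1873, 91.8262.
Field (20°×10°, letters A–R): lon ⌊354.1873/20⌋ = 17 → R; lat ⌊91.8262/10⌋ = 9 → J.
Square (2°×1°, digits 0–9): lon ⌊14.1873/2⌋ = 7; lat ⌊1.8262/1⌋ = 1.
Subsquare (5′×2.5′, letters a–x): lon ⌊0.1873/0.0833333⌋ = 2 → c; lat ⌊0.8262/0.0416667⌋ = 19 → t.

RJ71ct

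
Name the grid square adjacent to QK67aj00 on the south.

QK67ai09

Latitude extended square 0; −1 → -1, wraps to 9, carry into subsquare.
Latitude subsquare j = 9; −1 → 8 = i.
The longitude characters are unchanged.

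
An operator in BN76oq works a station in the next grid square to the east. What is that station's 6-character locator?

Longitude subsquare o = 14; +1 → 15 = p.
The latitude characters are unchanged.

BN76pq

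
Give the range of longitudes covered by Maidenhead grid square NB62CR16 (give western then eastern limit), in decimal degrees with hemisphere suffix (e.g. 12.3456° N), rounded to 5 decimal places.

92.17500° E, 92.18333° E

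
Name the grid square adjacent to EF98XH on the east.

FF08ah

Longitude subsquare x = 23; +1 → 24, wraps to 0 = a, carry into square.
Longitude square 9; +1 → 10, wraps to 0, carry into field.
Longitude field E = 4; +1 → 5 = F.
The latitude characters are unchanged.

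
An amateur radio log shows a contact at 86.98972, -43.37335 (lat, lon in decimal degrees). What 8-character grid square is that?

Offset from 180°W / 90°S: lon 136.62665°, lat 176.98972°.
Field (20°×10°, letters A–R): 136.62665/20 → 6 → G, 176.98972/10 → 17 → R; chars GR.
Square (2°×1°, digits 0–9): 16.62665/2 → 8, 6.98972/1 → 6; chars 86.
Subsquare (5′×2.5′, letters a–x): 0.62665/0.0833333 → 7 → h, 0.98972/0.0416667 → 23 → x; chars hx.
Extended square (30″×15″, digits 0–9): 0.04332/0.00833333 → 5, 0.03139/0.00416667 → 7; chars 57.

GR86hx57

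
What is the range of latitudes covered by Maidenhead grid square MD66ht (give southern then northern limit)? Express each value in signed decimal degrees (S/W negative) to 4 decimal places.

Field M=12, D=3: +12·20° lon, +3·10° lat → SW at lon 60°, lat -60°.
Square 6, 6: +6·2° lon, +6·1° lat → SW at lon 72°, lat -54°.
Subsquare h=7, t=19: +7·0.0833333° lon, +19·0.0416667° lat → SW at lon 72.5833°, lat -53.2083°.
Cell spans 0.0833333° lon × 0.0416667° lat.
south -53.2083, north -53.1667.

-53.2083, -53.1667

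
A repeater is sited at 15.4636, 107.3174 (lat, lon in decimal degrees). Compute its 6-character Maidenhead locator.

OK35pl

Offset from 180°W / 90°S: lon 287.3174°, lat 105.4636°.
Field: 287.3174/20 → 14 → O, 105.4636/10 → 10 → K; chars OK.
Square: 7.3174/2 → 3, 5.4636/1 → 5; chars 35.
Subsquare: 1.3174/0.0833333 → 15 → p, 0.4636/0.0416667 → 11 → l; chars pl.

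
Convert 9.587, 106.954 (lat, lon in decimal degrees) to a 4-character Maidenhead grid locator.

Offset from 180°W / 90°S: lon 286.95°, lat 99.59°.
Field: 286.95/20 → 14 → O, 99.59/10 → 9 → J; chars OJ.
Square: 6.95/2 → 3, 9.59/1 → 9; chars 39.

OJ39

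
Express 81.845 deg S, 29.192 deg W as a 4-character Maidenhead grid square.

Shift to the Maidenhead origin (180°W, 90°S): lon 150.81, lat 8.16.
Field: 150.81/20 → 7 → H, 8.16/10 → 0 → A; chars HA.
Square: 10.81/2 → 5, 8.16/1 → 8; chars 58.

HA58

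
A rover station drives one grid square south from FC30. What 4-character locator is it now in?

FB39

Latitude square 0; −1 → -1, wraps to 9, carry into field.
Latitude field C = 2; −1 → 1 = B.
The longitude characters are unchanged.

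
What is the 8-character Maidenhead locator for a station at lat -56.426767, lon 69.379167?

MD43qn57

Shift to the Maidenhead origin (180°W, 90°S): lon 249.37917, lat 33.57323.
Field: lon ⌊249.37917/20⌋ = 12 → M; lat ⌊33.57323/10⌋ = 3 → D.
Square: lon ⌊9.37917/2⌋ = 4; lat ⌊3.57323/1⌋ = 3.
Subsquare: lon ⌊1.37917/0.0833333⌋ = 16 → q; lat ⌊0.57323/0.0416667⌋ = 13 → n.
Extended square: lon ⌊0.04583/0.00833333⌋ = 5; lat ⌊0.03157/0.00416667⌋ = 7.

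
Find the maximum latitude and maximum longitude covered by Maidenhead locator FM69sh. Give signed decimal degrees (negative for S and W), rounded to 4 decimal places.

39.3333, -66.4167

Field F=5, M=12: +5·20° lon, +12·10° lat → SW at lon -80°, lat 30°.
Square 6, 9: +6·2° lon, +9·1° lat → SW at lon -68°, lat 39°.
Subsquare s=18, h=7: +18·0.0833333° lon, +7·0.0416667° lat → SW at lon -66.5°, lat 39.2917°.
Cell spans 0.0833333° lon × 0.0416667° lat. NE corner is SW corner plus one full cell.
latitude 39.3333, longitude -66.4167.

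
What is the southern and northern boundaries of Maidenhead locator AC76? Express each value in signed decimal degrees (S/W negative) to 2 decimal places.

-64.00, -63.00

Field A=0, C=2: +0·20° lon, +2·10° lat → SW at lon -180°, lat -70°.
Square 7, 6: +7·2° lon, +6·1° lat → SW at lon -166°, lat -64°.
Cell spans 2° lon × 1° lat.
south -64.00, north -63.00.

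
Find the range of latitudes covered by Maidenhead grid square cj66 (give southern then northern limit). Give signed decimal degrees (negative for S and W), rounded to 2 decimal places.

Field C=2, J=9: +2·20° lon, +9·10° lat → SW at lon -140°, lat 0°.
Square 6, 6: +6·2° lon, +6·1° lat → SW at lon -128°, lat 6°.
Cell spans 2° lon × 1° lat.
south 6.00, north 7.00.

6.00, 7.00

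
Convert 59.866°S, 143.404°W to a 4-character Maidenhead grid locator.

BD80

Shift to the Maidenhead origin (180°W, 90°S): lon 36.60, lat 30.13.
Field (20°×10°, letters A–R): lon ⌊36.60/20⌋ = 1 → B; lat ⌊30.13/10⌋ = 3 → D.
Square (2°×1°, digits 0–9): lon ⌊16.60/2⌋ = 8; lat ⌊0.13/1⌋ = 0.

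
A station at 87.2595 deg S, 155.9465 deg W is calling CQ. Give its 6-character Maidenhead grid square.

BA22ar

Offset from 180°W / 90°S: lon 24.0535°, lat 2.7405°.
Field (20°×10°, letters A–R): lon ⌊24.0535/20⌋ = 1 → B; lat ⌊2.7405/10⌋ = 0 → A.
Square (2°×1°, digits 0–9): lon ⌊4.0535/2⌋ = 2; lat ⌊2.7405/1⌋ = 2.
Subsquare (5′×2.5′, letters a–x): lon ⌊0.0535/0.0833333⌋ = 0 → a; lat ⌊0.7405/0.0416667⌋ = 17 → r.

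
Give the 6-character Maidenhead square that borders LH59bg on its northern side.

LH59bh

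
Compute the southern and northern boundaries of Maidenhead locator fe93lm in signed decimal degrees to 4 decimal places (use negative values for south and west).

Field F=5, E=4: +5·20° lon, +4·10° lat → SW at lon -80°, lat -50°.
Square 9, 3: +9·2° lon, +3·1° lat → SW at lon -62°, lat -47°.
Subsquare l=11, m=12: +11·0.0833333° lon, +12·0.0416667° lat → SW at lon -61.0833°, lat -46.5°.
Cell spans 0.0833333° lon × 0.0416667° lat.
south -46.5000, north -46.4583.

-46.5000, -46.4583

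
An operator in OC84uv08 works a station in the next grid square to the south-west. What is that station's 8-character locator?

Longitude extended square 0; −1 → -1, wraps to 9, carry into subsquare.
Longitude subsquare u = 20; −1 → 19 = t.
Latitude extended square 8; −1 → 7.

OC84tv97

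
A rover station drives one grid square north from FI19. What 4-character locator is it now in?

Latitude square 9; +1 → 10, wraps to 0, carry into field.
Latitude field I = 8; +1 → 9 = J.
The longitude characters are unchanged.

FJ10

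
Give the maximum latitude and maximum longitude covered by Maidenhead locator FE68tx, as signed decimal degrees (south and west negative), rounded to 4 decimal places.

Field F=5, E=4: +5·20° lon, +4·10° lat → SW at lon -80°, lat -50°.
Square 6, 8: +6·2° lon, +8·1° lat → SW at lon -68°, lat -42°.
Subsquare t=19, x=23: +19·0.0833333° lon, +23·0.0416667° lat → SW at lon -66.4167°, lat -41.0417°.
Cell spans 0.0833333° lon × 0.0416667° lat. NE corner is SW corner plus one full cell.
latitude -41.0000, longitude -66.3333.

-41.0000, -66.3333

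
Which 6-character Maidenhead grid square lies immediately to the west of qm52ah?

QM42xh

Longitude subsquare a = 0; −1 → -1, wraps to 23 = x, carry into square.
Longitude square 5; −1 → 4.
The latitude characters are unchanged.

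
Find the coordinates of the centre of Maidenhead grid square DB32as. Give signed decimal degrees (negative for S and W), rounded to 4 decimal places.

Field D=3, B=1: +3·20° lon, +1·10° lat → SW at lon -120°, lat -80°.
Square 3, 2: +3·2° lon, +2·1° lat → SW at lon -114°, lat -78°.
Subsquare a=0, s=18: +0·0.0833333° lon, +18·0.0416667° lat → SW at lon -114°, lat -77.25°.
Cell spans 0.0833333° lon × 0.0416667° lat. Centre is SW corner plus half of each.
latitude -77.2292, longitude -113.9583.

-77.2292, -113.9583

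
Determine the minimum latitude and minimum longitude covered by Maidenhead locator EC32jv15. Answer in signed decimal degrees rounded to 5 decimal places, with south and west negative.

-67.10417, -93.24167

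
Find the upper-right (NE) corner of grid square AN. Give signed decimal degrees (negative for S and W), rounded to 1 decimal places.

Field A=0, N=13: +0·20° lon, +13·10° lat → SW at lon -180°, lat 40°.
Cell spans 20° lon × 10° lat. NE corner is SW corner plus one full cell.
latitude 50.0, longitude -160.0.

50.0, -160.0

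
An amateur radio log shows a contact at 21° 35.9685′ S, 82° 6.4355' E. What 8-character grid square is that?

Add 180° to longitude and 90° to latitude: 262.10726, 68.40053.
Field (20°×10°, letters A–R): lon ⌊262.10726/20⌋ = 13 → N; lat ⌊68.40053/10⌋ = 6 → G.
Square (2°×1°, digits 0–9): lon ⌊2.10726/2⌋ = 1; lat ⌊8.40053/1⌋ = 8.
Subsquare (5′×2.5′, letters a–x): lon ⌊0.10726/0.0833333⌋ = 1 → b; lat ⌊0.40053/0.0416667⌋ = 9 → j.
Extended square (30″×15″, digits 0–9): lon ⌊0.02393/0.00833333⌋ = 2; lat ⌊0.02553/0.00416667⌋ = 6.

NG18bj26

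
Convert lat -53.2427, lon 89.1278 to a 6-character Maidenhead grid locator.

Add 180° to longitude and 90° to latitude: 269.1278, 36.7573.
Field: lon ⌊269.1278/20⌋ = 13 → N; lat ⌊36.7573/10⌋ = 3 → D.
Square: lon ⌊9.1278/2⌋ = 4; lat ⌊6.7573/1⌋ = 6.
Subsquare: lon ⌊1.1278/0.0833333⌋ = 13 → n; lat ⌊0.7573/0.0416667⌋ = 18 → s.

ND46ns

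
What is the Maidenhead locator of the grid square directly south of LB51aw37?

Latitude extended square 7; −1 → 6.
The longitude characters are unchanged.

LB51aw36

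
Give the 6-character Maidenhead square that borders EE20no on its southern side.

EE20nn

Latitude subsquare o = 14; −1 → 13 = n.
The longitude characters are unchanged.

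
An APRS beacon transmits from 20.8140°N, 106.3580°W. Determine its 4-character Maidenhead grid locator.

Shift to the Maidenhead origin (180°W, 90°S): lon 73.64, lat 110.81.
Field (20°×10°, letters A–R): 73.64/20 → 3 → D, 110.81/10 → 11 → L; chars DL.
Square (2°×1°, digits 0–9): 13.64/2 → 6, 0.81/1 → 0; chars 60.

DL60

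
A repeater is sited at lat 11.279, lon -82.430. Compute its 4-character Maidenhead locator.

Add 180° to longitude and 90° to latitude: 97.57, 101.28.
Field: 97.57/20 → 4 → E, 101.28/10 → 10 → K; chars EK.
Square: 17.57/2 → 8, 1.28/1 → 1; chars 81.

EK81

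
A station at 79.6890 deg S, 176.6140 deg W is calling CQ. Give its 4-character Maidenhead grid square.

Shift to the Maidenhead origin (180°W, 90°S): lon 3.39, lat 10.31.
Field: lon ⌊3.39/20⌋ = 0 → A; lat ⌊10.31/10⌋ = 1 → B.
Square: lon ⌊3.39/2⌋ = 1; lat ⌊0.31/1⌋ = 0.

AB10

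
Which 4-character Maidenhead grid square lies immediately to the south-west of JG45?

JG34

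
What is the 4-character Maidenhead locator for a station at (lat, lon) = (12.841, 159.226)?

Shift to the Maidenhead origin (180°W, 90°S): lon 339.23, lat 102.84.
Field (20°×10°, letters A–R): lon ⌊339.23/20⌋ = 16 → Q; lat ⌊102.84/10⌋ = 10 → K.
Square (2°×1°, digits 0–9): lon ⌊19.23/2⌋ = 9; lat ⌊2.84/1⌋ = 2.

QK92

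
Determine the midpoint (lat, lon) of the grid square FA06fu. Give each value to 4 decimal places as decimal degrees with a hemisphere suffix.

83.1458° S, 79.5417° W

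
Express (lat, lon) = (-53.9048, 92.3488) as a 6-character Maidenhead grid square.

Add 180° to longitude and 90° to latitude: 272.3488, 36.0952.
Field: 272.3488/20 → 13 → N, 36.0952/10 → 3 → D; chars ND.
Square: 12.3488/2 → 6, 6.0952/1 → 6; chars 66.
Subsquare: 0.3488/0.0833333 → 4 → e, 0.0952/0.0416667 → 2 → c; chars ec.

ND66ec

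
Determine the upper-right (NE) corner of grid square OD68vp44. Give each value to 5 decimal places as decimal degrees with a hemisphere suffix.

Field O=14, D=3: +14·20° lon, +3·10° lat → SW at lon 100°, lat -60°.
Square 6, 8: +6·2° lon, +8·1° lat → SW at lon 112°, lat -52°.
Subsquare v=21, p=15: +21·0.0833333° lon, +15·0.0416667° lat → SW at lon 113.75°, lat -51.375°.
Extended square 4, 4: +4·0.00833333° lon, +4·0.00416667° lat → SW at lon 113.783°, lat -51.3583°.
Cell spans 0.00833333° lon × 0.00416667° lat. NE corner is SW corner plus one full cell.
latitude 51.35417° S, longitude 113.79167° E.

51.35417° S, 113.79167° E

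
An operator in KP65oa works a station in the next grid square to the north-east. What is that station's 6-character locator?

Longitude subsquare o = 14; +1 → 15 = p.
Latitude subsquare a = 0; +1 → 1 = b.

KP65pb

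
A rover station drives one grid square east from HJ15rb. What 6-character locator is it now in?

HJ15sb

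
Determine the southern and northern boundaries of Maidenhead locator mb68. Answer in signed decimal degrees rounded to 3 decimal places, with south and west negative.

-72.000, -71.000

Field M=12, B=1: +12·20° lon, +1·10° lat → SW at lon 60°, lat -80°.
Square 6, 8: +6·2° lon, +8·1° lat → SW at lon 72°, lat -72°.
Cell spans 2° lon × 1° lat.
south -72.000, north -71.000.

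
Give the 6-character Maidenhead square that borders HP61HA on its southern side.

HP60hx

Latitude subsquare a = 0; −1 → -1, wraps to 23 = x, carry into square.
Latitude square 1; −1 → 0.
The longitude characters are unchanged.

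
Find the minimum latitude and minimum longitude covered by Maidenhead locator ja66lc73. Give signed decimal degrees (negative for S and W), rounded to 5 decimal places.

Field J=9, A=0: +9·20° lon, +0·10° lat → SW at lon 0°, lat -90°.
Square 6, 6: +6·2° lon, +6·1° lat → SW at lon 12°, lat -84°.
Subsquare l=11, c=2: +11·0.0833333° lon, +2·0.0416667° lat → SW at lon 12.9167°, lat -83.9167°.
Extended square 7, 3: +7·0.00833333° lon, +3·0.00416667° lat → SW at lon 12.975°, lat -83.9042°.
latitude -83.90417, longitude 12.97500.

-83.90417, 12.97500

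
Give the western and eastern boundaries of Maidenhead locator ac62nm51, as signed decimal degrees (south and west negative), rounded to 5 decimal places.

Field A=0, C=2: +0·20° lon, +2·10° lat → SW at lon -180°, lat -70°.
Square 6, 2: +6·2° lon, +2·1° lat → SW at lon -168°, lat -68°.
Subsquare n=13, m=12: +13·0.0833333° lon, +12·0.0416667° lat → SW at lon -166.917°, lat -67.5°.
Extended square 5, 1: +5·0.00833333° lon, +1·0.00416667° lat → SW at lon -166.875°, lat -67.4958°.
Cell spans 0.00833333° lon × 0.00416667° lat.
west -166.87500, east -166.86667.

-166.87500, -166.86667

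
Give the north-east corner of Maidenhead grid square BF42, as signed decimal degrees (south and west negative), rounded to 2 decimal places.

Field B=1, F=5: +1·20° lon, +5·10° lat → SW at lon -160°, lat -40°.
Square 4, 2: +4·2° lon, +2·1° lat → SW at lon -152°, lat -38°.
Cell spans 2° lon × 1° lat. NE corner is SW corner plus one full cell.
latitude -37.00, longitude -150.00.

-37.00, -150.00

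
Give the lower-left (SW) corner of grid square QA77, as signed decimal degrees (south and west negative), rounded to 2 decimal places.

-83.00, 154.00

Field Q=16, A=0: +16·20° lon, +0·10° lat → SW at lon 140°, lat -90°.
Square 7, 7: +7·2° lon, +7·1° lat → SW at lon 154°, lat -83°.
latitude -83.00, longitude 154.00.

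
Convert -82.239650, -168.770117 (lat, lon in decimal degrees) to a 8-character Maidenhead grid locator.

AA57os72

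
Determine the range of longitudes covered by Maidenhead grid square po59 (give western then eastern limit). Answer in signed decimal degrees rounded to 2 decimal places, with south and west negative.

130.00, 132.00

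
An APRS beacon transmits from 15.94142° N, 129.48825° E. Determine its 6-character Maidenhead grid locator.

PK45rw

Add 180° to longitude and 90° to latitude: 309.4882, 105.9414.
Field: lon ⌊309.4882/20⌋ = 15 → P; lat ⌊105.9414/10⌋ = 10 → K.
Square: lon ⌊9.4882/2⌋ = 4; lat ⌊5.9414/1⌋ = 5.
Subsquare: lon ⌊1.4882/0.0833333⌋ = 17 → r; lat ⌊0.9414/0.0416667⌋ = 22 → w.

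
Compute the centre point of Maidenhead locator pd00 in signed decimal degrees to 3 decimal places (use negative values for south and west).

-59.500, 121.000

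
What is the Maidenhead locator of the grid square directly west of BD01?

Longitude square 0; −1 → -1, wraps to 9, carry into field.
Longitude field B = 1; −1 → 0 = A.
The latitude characters are unchanged.

AD91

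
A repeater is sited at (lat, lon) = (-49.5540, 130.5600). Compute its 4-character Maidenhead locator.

Add 180° to longitude and 90° to latitude: 310.56, 40.45.
Field (20°×10°, letters A–R): lon ⌊310.56/20⌋ = 15 → P; lat ⌊40.45/10⌋ = 4 → E.
Square (2°×1°, digits 0–9): lon ⌊10.56/2⌋ = 5; lat ⌊0.45/1⌋ = 0.

PE50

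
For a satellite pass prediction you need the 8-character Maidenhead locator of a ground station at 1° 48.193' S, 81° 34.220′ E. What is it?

Offset from 180°W / 90°S: lon 261.57033°, lat 88.19678°.
Field: lon ⌊261.57033/20⌋ = 13 → N; lat ⌊88.19678/10⌋ = 8 → I.
Square: lon ⌊1.57033/2⌋ = 0; lat ⌊8.19678/1⌋ = 8.
Subsquare: lon ⌊1.57033/0.0833333⌋ = 18 → s; lat ⌊0.19678/0.0416667⌋ = 4 → e.
Extended square: lon ⌊0.07033/0.00833333⌋ = 8; lat ⌊0.03012/0.00416667⌋ = 7.

NI08se87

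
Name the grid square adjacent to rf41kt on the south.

Latitude subsquare t = 19; −1 → 18 = s.
The longitude characters are unchanged.

RF41ks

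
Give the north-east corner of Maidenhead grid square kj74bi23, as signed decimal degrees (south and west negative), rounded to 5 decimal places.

Field K=10, J=9: +10·20° lon, +9·10° lat → SW at lon 20°, lat 0°.
Square 7, 4: +7·2° lon, +4·1° lat → SW at lon 34°, lat 4°.
Subsquare b=1, i=8: +1·0.0833333° lon, +8·0.0416667° lat → SW at lon 34.0833°, lat 4.33333°.
Extended square 2, 3: +2·0.00833333° lon, +3·0.00416667° lat → SW at lon 34.1°, lat 4.34583°.
Cell spans 0.00833333° lon × 0.00416667° lat. NE corner is SW corner plus one full cell.
latitude 4.35000, longitude 34.10833.

4.35000, 34.10833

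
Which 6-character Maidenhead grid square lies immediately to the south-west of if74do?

Longitude subsquare d = 3; −1 → 2 = c.
Latitude subsquare o = 14; −1 → 13 = n.

IF74cn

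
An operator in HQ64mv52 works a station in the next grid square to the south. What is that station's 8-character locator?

HQ64mv51

Latitude extended square 2; −1 → 1.
The longitude characters are unchanged.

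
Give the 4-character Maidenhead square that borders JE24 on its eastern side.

JE34

Longitude square 2; +1 → 3.
The latitude characters are unchanged.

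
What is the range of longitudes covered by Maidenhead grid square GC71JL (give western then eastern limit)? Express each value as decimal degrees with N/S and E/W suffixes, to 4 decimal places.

Field G=6, C=2: +6·20° lon, +2·10° lat → SW at lon -60°, lat -70°.
Square 7, 1: +7·2° lon, +1·1° lat → SW at lon -46°, lat -69°.
Subsquare j=9, l=11: +9·0.0833333° lon, +11·0.0416667° lat → SW at lon -45.25°, lat -68.5417°.
Cell spans 0.0833333° lon × 0.0416667° lat.
west 45.2500° W, east 45.1667° W.

45.2500° W, 45.1667° W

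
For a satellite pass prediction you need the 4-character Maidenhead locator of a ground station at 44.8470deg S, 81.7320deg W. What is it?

Add 180° to longitude and 90° to latitude: 98.27, 45.15.
Field (20°×10°, letters A–R): lon ⌊98.27/20⌋ = 4 → E; lat ⌊45.15/10⌋ = 4 → E.
Square (2°×1°, digits 0–9): lon ⌊18.27/2⌋ = 9; lat ⌊5.15/1⌋ = 5.

EE95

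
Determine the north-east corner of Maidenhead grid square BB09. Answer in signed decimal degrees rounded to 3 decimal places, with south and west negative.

Field B=1, B=1: +1·20° lon, +1·10° lat → SW at lon -160°, lat -80°.
Square 0, 9: +0·2° lon, +9·1° lat → SW at lon -160°, lat -71°.
Cell spans 2° lon × 1° lat. NE corner is SW corner plus one full cell.
latitude -70.000, longitude -158.000.

-70.000, -158.000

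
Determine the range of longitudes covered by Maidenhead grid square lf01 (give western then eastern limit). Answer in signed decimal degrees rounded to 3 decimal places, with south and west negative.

40.000, 42.000

Field L=11, F=5: +11·20° lon, +5·10° lat → SW at lon 40°, lat -40°.
Square 0, 1: +0·2° lon, +1·1° lat → SW at lon 40°, lat -39°.
Cell spans 2° lon × 1° lat.
west 40.000, east 42.000.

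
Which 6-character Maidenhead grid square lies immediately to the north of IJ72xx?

Latitude subsquare x = 23; +1 → 24, wraps to 0 = a, carry into square.
Latitude square 2; +1 → 3.
The longitude characters are unchanged.

IJ73xa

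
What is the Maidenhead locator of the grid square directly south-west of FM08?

Longitude square 0; −1 → -1, wraps to 9, carry into field.
Longitude field F = 5; −1 → 4 = E.
Latitude square 8; −1 → 7.

EM97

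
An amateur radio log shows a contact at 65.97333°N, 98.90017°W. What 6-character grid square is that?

EP05nx

Shift to the Maidenhead origin (180°W, 90°S): lon 81.0998, lat 155.9733.
Field: lon ⌊81.0998/20⌋ = 4 → E; lat ⌊155.9733/10⌋ = 15 → P.
Square: lon ⌊1.0998/2⌋ = 0; lat ⌊5.9733/1⌋ = 5.
Subsquare: lon ⌊1.0998/0.0833333⌋ = 13 → n; lat ⌊0.9733/0.0416667⌋ = 23 → x.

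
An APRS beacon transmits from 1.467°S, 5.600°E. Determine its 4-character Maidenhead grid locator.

Shift to the Maidenhead origin (180°W, 90°S): lon 185.60, lat 88.53.
Field: 185.60/20 → 9 → J, 88.53/10 → 8 → I; chars JI.
Square: 5.60/2 → 2, 8.53/1 → 8; chars 28.

JI28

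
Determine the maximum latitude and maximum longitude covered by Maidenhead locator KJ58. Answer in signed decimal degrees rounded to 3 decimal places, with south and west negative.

Field K=10, J=9: +10·20° lon, +9·10° lat → SW at lon 20°, lat 0°.
Square 5, 8: +5·2° lon, +8·1° lat → SW at lon 30°, lat 8°.
Cell spans 2° lon × 1° lat. NE corner is SW corner plus one full cell.
latitude 9.000, longitude 32.000.

9.000, 32.000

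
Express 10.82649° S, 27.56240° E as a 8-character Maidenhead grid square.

KH39se71

Add 180° to longitude and 90° to latitude: 207.56240, 79.17351.
Field: lon ⌊207.56240/20⌋ = 10 → K; lat ⌊79.17351/10⌋ = 7 → H.
Square: lon ⌊7.56240/2⌋ = 3; lat ⌊9.17351/1⌋ = 9.
Subsquare: lon ⌊1.56240/0.0833333⌋ = 18 → s; lat ⌊0.17351/0.0416667⌋ = 4 → e.
Extended square: lon ⌊0.06240/0.00833333⌋ = 7; lat ⌊0.00684/0.00416667⌋ = 1.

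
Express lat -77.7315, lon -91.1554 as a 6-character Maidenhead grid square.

EB42kg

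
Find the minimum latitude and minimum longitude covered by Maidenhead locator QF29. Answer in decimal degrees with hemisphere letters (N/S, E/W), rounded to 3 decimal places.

Field Q=16, F=5: +16·20° lon, +5·10° lat → SW at lon 140°, lat -40°.
Square 2, 9: +2·2° lon, +9·1° lat → SW at lon 144°, lat -31°.
latitude 31.000° S, longitude 144.000° E.

31.000° S, 144.000° E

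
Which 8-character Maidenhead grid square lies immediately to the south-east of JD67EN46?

JD67en55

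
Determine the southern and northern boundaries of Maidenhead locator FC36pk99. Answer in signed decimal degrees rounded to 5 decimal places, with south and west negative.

Field F=5, C=2: +5·20° lon, +2·10° lat → SW at lon -80°, lat -70°.
Square 3, 6: +3·2° lon, +6·1° lat → SW at lon -74°, lat -64°.
Subsquare p=15, k=10: +15·0.0833333° lon, +10·0.0416667° lat → SW at lon -72.75°, lat -63.5833°.
Extended square 9, 9: +9·0.00833333° lon, +9·0.00416667° lat → SW at lon -72.675°, lat -63.5458°.
Cell spans 0.00833333° lon × 0.00416667° lat.
south -63.54583, north -63.54167.

-63.54583, -63.54167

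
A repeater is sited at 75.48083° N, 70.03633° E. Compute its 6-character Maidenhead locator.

MQ55al

Offset from 180°W / 90°S: lon 250.0363°, lat 165.4808°.
Field (20°×10°, letters A–R): 250.0363/20 → 12 → M, 165.4808/10 → 16 → Q; chars MQ.
Square (2°×1°, digits 0–9): 10.0363/2 → 5, 5.4808/1 → 5; chars 55.
Subsquare (5′×2.5′, letters a–x): 0.0363/0.0833333 → 0 → a, 0.4808/0.0416667 → 11 → l; chars al.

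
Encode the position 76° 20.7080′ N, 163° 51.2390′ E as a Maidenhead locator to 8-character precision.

RQ16wi22

Shift to the Maidenhead origin (180°W, 90°S): lon 343.85398, lat 166.34513.
Field: lon ⌊343.85398/20⌋ = 17 → R; lat ⌊166.34513/10⌋ = 16 → Q.
Square: lon ⌊3.85398/2⌋ = 1; lat ⌊6.34513/1⌋ = 6.
Subsquare: lon ⌊1.85398/0.0833333⌋ = 22 → w; lat ⌊0.34513/0.0416667⌋ = 8 → i.
Extended square: lon ⌊0.02065/0.00833333⌋ = 2; lat ⌊0.01180/0.00416667⌋ = 2.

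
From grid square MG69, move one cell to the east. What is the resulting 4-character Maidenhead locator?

MG79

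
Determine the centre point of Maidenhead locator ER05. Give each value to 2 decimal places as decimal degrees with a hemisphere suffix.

85.50° N, 99.00° W

Field E=4, R=17: +4·20° lon, +17·10° lat → SW at lon -100°, lat 80°.
Square 0, 5: +0·2° lon, +5·1° lat → SW at lon -100°, lat 85°.
Cell spans 2° lon × 1° lat. Centre is SW corner plus half of each.
latitude 85.50° N, longitude 99.00° W.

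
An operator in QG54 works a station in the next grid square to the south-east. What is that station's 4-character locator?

QG63

Longitude square 5; +1 → 6.
Latitude square 4; −1 → 3.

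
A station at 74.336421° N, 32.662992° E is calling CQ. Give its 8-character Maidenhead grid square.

KQ64hi90

Add 180° to longitude and 90° to latitude: 212.66299, 164.33642.
Field (20°×10°, letters A–R): lon ⌊212.66299/20⌋ = 10 → K; lat ⌊164.33642/10⌋ = 16 → Q.
Square (2°×1°, digits 0–9): lon ⌊12.66299/2⌋ = 6; lat ⌊4.33642/1⌋ = 4.
Subsquare (5′×2.5′, letters a–x): lon ⌊0.66299/0.0833333⌋ = 7 → h; lat ⌊0.33642/0.0416667⌋ = 8 → i.
Extended square (30″×15″, digits 0–9): lon ⌊0.07966/0.00833333⌋ = 9; lat ⌊0.00309/0.00416667⌋ = 0.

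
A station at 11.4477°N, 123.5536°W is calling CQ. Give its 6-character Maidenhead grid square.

CK81fk

Add 180° to longitude and 90° to latitude: 56.4464, 101.4477.
Field: 56.4464/20 → 2 → C, 101.4477/10 → 10 → K; chars CK.
Square: 16.4464/2 → 8, 1.4477/1 → 1; chars 81.
Subsquare: 0.4464/0.0833333 → 5 → f, 0.4477/0.0416667 → 10 → k; chars fk.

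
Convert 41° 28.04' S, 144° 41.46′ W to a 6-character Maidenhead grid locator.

Shift to the Maidenhead origin (180°W, 90°S): lon 35.3090, lat 48.5327.
Field (20°×10°, letters A–R): lon ⌊35.3090/20⌋ = 1 → B; lat ⌊48.5327/10⌋ = 4 → E.
Square (2°×1°, digits 0–9): lon ⌊15.3090/2⌋ = 7; lat ⌊8.5327/1⌋ = 8.
Subsquare (5′×2.5′, letters a–x): lon ⌊1.3090/0.0833333⌋ = 15 → p; lat ⌊0.5327/0.0416667⌋ = 12 → m.

BE78pm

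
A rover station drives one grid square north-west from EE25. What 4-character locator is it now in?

EE16

Longitude square 2; −1 → 1.
Latitude square 5; +1 → 6.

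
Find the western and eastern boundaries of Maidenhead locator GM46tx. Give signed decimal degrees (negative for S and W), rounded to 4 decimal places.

-50.4167, -50.3333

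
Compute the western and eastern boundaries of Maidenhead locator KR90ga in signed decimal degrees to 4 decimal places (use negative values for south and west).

38.5000, 38.5833

Field K=10, R=17: +10·20° lon, +17·10° lat → SW at lon 20°, lat 80°.
Square 9, 0: +9·2° lon, +0·1° lat → SW at lon 38°, lat 80°.
Subsquare g=6, a=0: +6·0.0833333° lon, +0·0.0416667° lat → SW at lon 38.5°, lat 80°.
Cell spans 0.0833333° lon × 0.0416667° lat.
west 38.5000, east 38.5833.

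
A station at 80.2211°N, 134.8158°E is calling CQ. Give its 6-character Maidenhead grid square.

PR70jf

Shift to the Maidenhead origin (180°W, 90°S): lon 314.8158, lat 170.2211.
Field: 314.8158/20 → 15 → P, 170.2211/10 → 17 → R; chars PR.
Square: 14.8158/2 → 7, 0.2211/1 → 0; chars 70.
Subsquare: 0.8158/0.0833333 → 9 → j, 0.2211/0.0416667 → 5 → f; chars jf.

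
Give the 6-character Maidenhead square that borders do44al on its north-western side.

DO34xm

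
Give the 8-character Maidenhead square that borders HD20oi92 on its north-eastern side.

Longitude extended square 9; +1 → 10, wraps to 0, carry into subsquare.
Longitude subsquare o = 14; +1 → 15 = p.
Latitude extended square 2; +1 → 3.

HD20pi03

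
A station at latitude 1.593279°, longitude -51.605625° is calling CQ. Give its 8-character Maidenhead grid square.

GJ41eo72

Add 180° to longitude and 90° to latitude: 128.39437, 91.59328.
Field: 128.39437/20 → 6 → G, 91.59328/10 → 9 → J; chars GJ.
Square: 8.39437/2 → 4, 1.59328/1 → 1; chars 41.
Subsquare: 0.39437/0.0833333 → 4 → e, 0.59328/0.0416667 → 14 → o; chars eo.
Extended square: 0.06104/0.00833333 → 7, 0.00995/0.00416667 → 2; chars 72.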